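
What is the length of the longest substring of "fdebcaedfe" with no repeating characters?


Input: "fdebcaedfe"
Sliding window (track last position of each char):
  Position 0 ('f'): window [0,0] length 1 -- new best
  Position 1 ('d'): window [0,1] length 2 -- new best
  Position 2 ('e'): window [0,2] length 3 -- new best
  Position 3 ('b'): window [0,3] length 4 -- new best
  Position 4 ('c'): window [0,4] length 5 -- new best
  Position 5 ('a'): window [0,5] length 6 -- new best
  Position 6 ('e'): repeat (last at 2), move window start to 3
  Position 6 ('e'): window [3,6] length 4
  Position 7 ('d'): window [3,7] length 5
  Position 8 ('f'): window [3,8] length 6
  Position 9 ('e'): repeat (last at 6), move window start to 7
  Position 9 ('e'): window [7,9] length 3
Longest substring with no repeats: "fdebca" with length 6

6


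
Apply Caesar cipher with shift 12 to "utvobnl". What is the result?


Caesar cipher: shift "utvobnl" by 12
  'u' (pos 20) + 12 = pos 6 = 'g'
  't' (pos 19) + 12 = pos 5 = 'f'
  'v' (pos 21) + 12 = pos 7 = 'h'
  'o' (pos 14) + 12 = pos 0 = 'a'
  'b' (pos 1) + 12 = pos 13 = 'n'
  'n' (pos 13) + 12 = pos 25 = 'z'
  'l' (pos 11) + 12 = pos 23 = 'x'
Result: gfhanzx

gfhanzx


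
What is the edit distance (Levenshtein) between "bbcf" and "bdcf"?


Computing edit distance: "bbcf" -> "bdcf"
DP table:
           b    d    c    f
      0    1    2    3    4
  b   1    0    1    2    3
  b   2    1    1    2    3
  c   3    2    2    1    2
  f   4    3    3    2    1
Edit distance = dp[4][4] = 1

1


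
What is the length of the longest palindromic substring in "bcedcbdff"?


Input: "bcedcbdff"
Checking substrings for palindromes:
  [7:9] "ff" (len 2) => palindrome
Longest palindromic substring: "ff" with length 2

2


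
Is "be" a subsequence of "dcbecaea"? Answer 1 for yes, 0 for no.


Check if "be" is a subsequence of "dcbecaea"
Greedy scan:
  Position 0 ('d'): no match needed
  Position 1 ('c'): no match needed
  Position 2 ('b'): matches sub[0] = 'b'
  Position 3 ('e'): matches sub[1] = 'e'
  Position 4 ('c'): no match needed
  Position 5 ('a'): no match needed
  Position 6 ('e'): no match needed
  Position 7 ('a'): no match needed
All 2 characters matched => is a subsequence

1


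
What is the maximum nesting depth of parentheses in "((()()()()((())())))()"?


Input: "((()()()()((())())))()"
Tracking depth:
  Position 0 '(': depth becomes 1
  Position 1 '(': depth becomes 2
  Position 2 '(': depth becomes 3
  Position 3 ')': depth becomes 2
  Position 4 '(': depth becomes 3
  Position 5 ')': depth becomes 2
  Position 6 '(': depth becomes 3
  Position 7 ')': depth becomes 2
  Position 8 '(': depth becomes 3
  Position 9 ')': depth becomes 2
  Position 10 '(': depth becomes 3
  Position 11 '(': depth becomes 4
  Position 12 '(': depth becomes 5
  Position 13 ')': depth becomes 4
  Position 14 ')': depth becomes 3
  Position 15 '(': depth becomes 4
  Position 16 ')': depth becomes 3
  Position 17 ')': depth becomes 2
  Position 18 ')': depth becomes 1
  Position 19 ')': depth becomes 0
  Position 20 '(': depth becomes 1
  Position 21 ')': depth becomes 0
Maximum depth reached: 5

5


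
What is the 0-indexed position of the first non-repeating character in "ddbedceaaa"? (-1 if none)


Input: ddbedceaaa
Character frequencies:
  'a': 3
  'b': 1
  'c': 1
  'd': 3
  'e': 2
Scanning left to right for freq == 1:
  Position 0 ('d'): freq=3, skip
  Position 1 ('d'): freq=3, skip
  Position 2 ('b'): unique! => answer = 2

2


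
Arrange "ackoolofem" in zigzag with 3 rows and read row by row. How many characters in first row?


Zigzag "ackoolofem" into 3 rows:
Placing characters:
  'a' => row 0
  'c' => row 1
  'k' => row 2
  'o' => row 1
  'o' => row 0
  'l' => row 1
  'o' => row 2
  'f' => row 1
  'e' => row 0
  'm' => row 1
Rows:
  Row 0: "aoe"
  Row 1: "colfm"
  Row 2: "ko"
First row length: 3

3


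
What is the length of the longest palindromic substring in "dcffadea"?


Input: "dcffadea"
Checking substrings for palindromes:
  [2:4] "ff" (len 2) => palindrome
Longest palindromic substring: "ff" with length 2

2


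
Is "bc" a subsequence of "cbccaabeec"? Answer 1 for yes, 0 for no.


Check if "bc" is a subsequence of "cbccaabeec"
Greedy scan:
  Position 0 ('c'): no match needed
  Position 1 ('b'): matches sub[0] = 'b'
  Position 2 ('c'): matches sub[1] = 'c'
  Position 3 ('c'): no match needed
  Position 4 ('a'): no match needed
  Position 5 ('a'): no match needed
  Position 6 ('b'): no match needed
  Position 7 ('e'): no match needed
  Position 8 ('e'): no match needed
  Position 9 ('c'): no match needed
All 2 characters matched => is a subsequence

1


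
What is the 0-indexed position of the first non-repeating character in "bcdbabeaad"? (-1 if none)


Input: bcdbabeaad
Character frequencies:
  'a': 3
  'b': 3
  'c': 1
  'd': 2
  'e': 1
Scanning left to right for freq == 1:
  Position 0 ('b'): freq=3, skip
  Position 1 ('c'): unique! => answer = 1

1


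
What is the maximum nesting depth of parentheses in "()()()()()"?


Input: "()()()()()"
Tracking depth:
  Position 0 '(': depth becomes 1
  Position 1 ')': depth becomes 0
  Position 2 '(': depth becomes 1
  Position 3 ')': depth becomes 0
  Position 4 '(': depth becomes 1
  Position 5 ')': depth becomes 0
  Position 6 '(': depth becomes 1
  Position 7 ')': depth becomes 0
  Position 8 '(': depth becomes 1
  Position 9 ')': depth becomes 0
Maximum depth reached: 1

1


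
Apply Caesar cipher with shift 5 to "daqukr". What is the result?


Caesar cipher: shift "daqukr" by 5
  'd' (pos 3) + 5 = pos 8 = 'i'
  'a' (pos 0) + 5 = pos 5 = 'f'
  'q' (pos 16) + 5 = pos 21 = 'v'
  'u' (pos 20) + 5 = pos 25 = 'z'
  'k' (pos 10) + 5 = pos 15 = 'p'
  'r' (pos 17) + 5 = pos 22 = 'w'
Result: ifvzpw

ifvzpw


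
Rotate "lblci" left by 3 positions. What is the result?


Input: "lblci", rotate left by 3
First 3 characters: "lbl"
Remaining characters: "ci"
Concatenate remaining + first: "ci" + "lbl" = "cilbl"

cilbl


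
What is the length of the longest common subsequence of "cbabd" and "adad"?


LCS of "cbabd" and "adad"
DP table:
           a    d    a    d
      0    0    0    0    0
  c   0    0    0    0    0
  b   0    0    0    0    0
  a   0    1    1    1    1
  b   0    1    1    1    1
  d   0    1    2    2    2
LCS length = dp[5][4] = 2

2


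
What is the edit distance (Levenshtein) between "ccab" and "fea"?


Computing edit distance: "ccab" -> "fea"
DP table:
           f    e    a
      0    1    2    3
  c   1    1    2    3
  c   2    2    2    3
  a   3    3    3    2
  b   4    4    4    3
Edit distance = dp[4][3] = 3

3


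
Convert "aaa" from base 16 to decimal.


Input: "aaa" in base 16
Positional expansion:
  Digit 'a' (value 10) x 16^2 = 2560
  Digit 'a' (value 10) x 16^1 = 160
  Digit 'a' (value 10) x 16^0 = 10
Sum = 2730

2730


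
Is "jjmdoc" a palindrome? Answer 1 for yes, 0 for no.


Input: jjmdoc
Reversed: codmjj
  Compare pos 0 ('j') with pos 5 ('c'): MISMATCH
  Compare pos 1 ('j') with pos 4 ('o'): MISMATCH
  Compare pos 2 ('m') with pos 3 ('d'): MISMATCH
Result: not a palindrome

0


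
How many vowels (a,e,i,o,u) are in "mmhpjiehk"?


Input: mmhpjiehk
Checking each character:
  'm' at position 0: consonant
  'm' at position 1: consonant
  'h' at position 2: consonant
  'p' at position 3: consonant
  'j' at position 4: consonant
  'i' at position 5: vowel (running total: 1)
  'e' at position 6: vowel (running total: 2)
  'h' at position 7: consonant
  'k' at position 8: consonant
Total vowels: 2

2


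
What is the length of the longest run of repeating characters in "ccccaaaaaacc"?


Input: "ccccaaaaaacc"
Scanning for longest run:
  Position 1 ('c'): continues run of 'c', length=2
  Position 2 ('c'): continues run of 'c', length=3
  Position 3 ('c'): continues run of 'c', length=4
  Position 4 ('a'): new char, reset run to 1
  Position 5 ('a'): continues run of 'a', length=2
  Position 6 ('a'): continues run of 'a', length=3
  Position 7 ('a'): continues run of 'a', length=4
  Position 8 ('a'): continues run of 'a', length=5
  Position 9 ('a'): continues run of 'a', length=6
  Position 10 ('c'): new char, reset run to 1
  Position 11 ('c'): continues run of 'c', length=2
Longest run: 'a' with length 6

6


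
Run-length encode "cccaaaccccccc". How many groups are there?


Input: cccaaaccccccc
Scanning for consecutive runs:
  Group 1: 'c' x 3 (positions 0-2)
  Group 2: 'a' x 3 (positions 3-5)
  Group 3: 'c' x 7 (positions 6-12)
Total groups: 3

3


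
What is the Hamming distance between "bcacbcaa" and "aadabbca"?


Comparing "bcacbcaa" and "aadabbca" position by position:
  Position 0: 'b' vs 'a' => differ
  Position 1: 'c' vs 'a' => differ
  Position 2: 'a' vs 'd' => differ
  Position 3: 'c' vs 'a' => differ
  Position 4: 'b' vs 'b' => same
  Position 5: 'c' vs 'b' => differ
  Position 6: 'a' vs 'c' => differ
  Position 7: 'a' vs 'a' => same
Total differences (Hamming distance): 6

6


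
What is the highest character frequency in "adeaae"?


Input: adeaae
Character counts:
  'a': 3
  'd': 1
  'e': 2
Maximum frequency: 3

3


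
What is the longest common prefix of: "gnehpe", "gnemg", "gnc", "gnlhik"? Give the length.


Words: gnehpe, gnemg, gnc, gnlhik
  Position 0: all 'g' => match
  Position 1: all 'n' => match
  Position 2: ('e', 'e', 'c', 'l') => mismatch, stop
LCP = "gn" (length 2)

2


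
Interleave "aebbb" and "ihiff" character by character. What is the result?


Interleaving "aebbb" and "ihiff":
  Position 0: 'a' from first, 'i' from second => "ai"
  Position 1: 'e' from first, 'h' from second => "eh"
  Position 2: 'b' from first, 'i' from second => "bi"
  Position 3: 'b' from first, 'f' from second => "bf"
  Position 4: 'b' from first, 'f' from second => "bf"
Result: aiehbibfbf

aiehbibfbf


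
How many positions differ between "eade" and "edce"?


Comparing "eade" and "edce" position by position:
  Position 0: 'e' vs 'e' => same
  Position 1: 'a' vs 'd' => DIFFER
  Position 2: 'd' vs 'c' => DIFFER
  Position 3: 'e' vs 'e' => same
Positions that differ: 2

2


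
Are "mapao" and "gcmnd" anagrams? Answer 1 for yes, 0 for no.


Strings: "mapao", "gcmnd"
Sorted first:  aamop
Sorted second: cdgmn
Differ at position 0: 'a' vs 'c' => not anagrams

0


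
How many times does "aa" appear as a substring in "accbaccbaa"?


Searching for "aa" in "accbaccbaa"
Scanning each position:
  Position 0: "ac" => no
  Position 1: "cc" => no
  Position 2: "cb" => no
  Position 3: "ba" => no
  Position 4: "ac" => no
  Position 5: "cc" => no
  Position 6: "cb" => no
  Position 7: "ba" => no
  Position 8: "aa" => MATCH
Total occurrences: 1

1


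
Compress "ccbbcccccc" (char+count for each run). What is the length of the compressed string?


Input: ccbbcccccc
Runs:
  'c' x 2 => "c2"
  'b' x 2 => "b2"
  'c' x 6 => "c6"
Compressed: "c2b2c6"
Compressed length: 6

6


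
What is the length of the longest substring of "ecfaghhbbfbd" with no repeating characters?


Input: "ecfaghhbbfbd"
Sliding window (track last position of each char):
  Position 0 ('e'): window [0,0] length 1 -- new best
  Position 1 ('c'): window [0,1] length 2 -- new best
  Position 2 ('f'): window [0,2] length 3 -- new best
  Position 3 ('a'): window [0,3] length 4 -- new best
  Position 4 ('g'): window [0,4] length 5 -- new best
  Position 5 ('h'): window [0,5] length 6 -- new best
  Position 6 ('h'): repeat (last at 5), move window start to 6
  Position 6 ('h'): window [6,6] length 1
  Position 7 ('b'): window [6,7] length 2
  Position 8 ('b'): repeat (last at 7), move window start to 8
  Position 8 ('b'): window [8,8] length 1
  Position 9 ('f'): window [8,9] length 2
  Position 10 ('b'): repeat (last at 8), move window start to 9
  Position 10 ('b'): window [9,10] length 2
  Position 11 ('d'): window [9,11] length 3
Longest substring with no repeats: "ecfagh" with length 6

6


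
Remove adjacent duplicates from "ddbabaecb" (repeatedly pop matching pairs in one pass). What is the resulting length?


Input: ddbabaecb
Stack-based adjacent duplicate removal:
  Read 'd': push. Stack: d
  Read 'd': matches stack top 'd' => pop. Stack: (empty)
  Read 'b': push. Stack: b
  Read 'a': push. Stack: ba
  Read 'b': push. Stack: bab
  Read 'a': push. Stack: baba
  Read 'e': push. Stack: babae
  Read 'c': push. Stack: babaec
  Read 'b': push. Stack: babaecb
Final stack: "babaecb" (length 7)

7


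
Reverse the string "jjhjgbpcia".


Input: jjhjgbpcia
Reading characters right to left:
  Position 9: 'a'
  Position 8: 'i'
  Position 7: 'c'
  Position 6: 'p'
  Position 5: 'b'
  Position 4: 'g'
  Position 3: 'j'
  Position 2: 'h'
  Position 1: 'j'
  Position 0: 'j'
Reversed: aicpbgjhjj

aicpbgjhjj


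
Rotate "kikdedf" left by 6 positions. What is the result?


Input: "kikdedf", rotate left by 6
First 6 characters: "kikded"
Remaining characters: "f"
Concatenate remaining + first: "f" + "kikded" = "fkikded"

fkikded


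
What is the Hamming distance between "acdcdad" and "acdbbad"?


Comparing "acdcdad" and "acdbbad" position by position:
  Position 0: 'a' vs 'a' => same
  Position 1: 'c' vs 'c' => same
  Position 2: 'd' vs 'd' => same
  Position 3: 'c' vs 'b' => differ
  Position 4: 'd' vs 'b' => differ
  Position 5: 'a' vs 'a' => same
  Position 6: 'd' vs 'd' => same
Total differences (Hamming distance): 2

2


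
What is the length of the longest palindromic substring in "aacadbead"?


Input: "aacadbead"
Checking substrings for palindromes:
  [1:4] "aca" (len 3) => palindrome
  [0:2] "aa" (len 2) => palindrome
Longest palindromic substring: "aca" with length 3

3


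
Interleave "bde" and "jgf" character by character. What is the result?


Interleaving "bde" and "jgf":
  Position 0: 'b' from first, 'j' from second => "bj"
  Position 1: 'd' from first, 'g' from second => "dg"
  Position 2: 'e' from first, 'f' from second => "ef"
Result: bjdgef

bjdgef


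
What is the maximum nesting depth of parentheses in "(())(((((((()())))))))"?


Input: "(())(((((((()())))))))"
Tracking depth:
  Position 0 '(': depth becomes 1
  Position 1 '(': depth becomes 2
  Position 2 ')': depth becomes 1
  Position 3 ')': depth becomes 0
  Position 4 '(': depth becomes 1
  Position 5 '(': depth becomes 2
  Position 6 '(': depth becomes 3
  Position 7 '(': depth becomes 4
  Position 8 '(': depth becomes 5
  Position 9 '(': depth becomes 6
  Position 10 '(': depth becomes 7
  Position 11 '(': depth becomes 8
  Position 12 ')': depth becomes 7
  Position 13 '(': depth becomes 8
  Position 14 ')': depth becomes 7
  Position 15 ')': depth becomes 6
  Position 16 ')': depth becomes 5
  Position 17 ')': depth becomes 4
  Position 18 ')': depth becomes 3
  Position 19 ')': depth becomes 2
  Position 20 ')': depth becomes 1
  Position 21 ')': depth becomes 0
Maximum depth reached: 8

8


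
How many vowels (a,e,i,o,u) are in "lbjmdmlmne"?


Input: lbjmdmlmne
Checking each character:
  'l' at position 0: consonant
  'b' at position 1: consonant
  'j' at position 2: consonant
  'm' at position 3: consonant
  'd' at position 4: consonant
  'm' at position 5: consonant
  'l' at position 6: consonant
  'm' at position 7: consonant
  'n' at position 8: consonant
  'e' at position 9: vowel (running total: 1)
Total vowels: 1

1


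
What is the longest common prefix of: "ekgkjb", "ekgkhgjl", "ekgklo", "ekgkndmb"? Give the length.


Words: ekgkjb, ekgkhgjl, ekgklo, ekgkndmb
  Position 0: all 'e' => match
  Position 1: all 'k' => match
  Position 2: all 'g' => match
  Position 3: all 'k' => match
  Position 4: ('j', 'h', 'l', 'n') => mismatch, stop
LCP = "ekgk" (length 4)

4


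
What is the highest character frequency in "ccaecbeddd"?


Input: ccaecbeddd
Character counts:
  'a': 1
  'b': 1
  'c': 3
  'd': 3
  'e': 2
Maximum frequency: 3

3


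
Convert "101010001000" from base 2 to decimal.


Input: "101010001000" in base 2
Positional expansion:
  Digit '1' (value 1) x 2^11 = 2048
  Digit '0' (value 0) x 2^10 = 0
  Digit '1' (value 1) x 2^9 = 512
  Digit '0' (value 0) x 2^8 = 0
  Digit '1' (value 1) x 2^7 = 128
  Digit '0' (value 0) x 2^6 = 0
  Digit '0' (value 0) x 2^5 = 0
  Digit '0' (value 0) x 2^4 = 0
  Digit '1' (value 1) x 2^3 = 8
  Digit '0' (value 0) x 2^2 = 0
  Digit '0' (value 0) x 2^1 = 0
  Digit '0' (value 0) x 2^0 = 0
Sum = 2696

2696


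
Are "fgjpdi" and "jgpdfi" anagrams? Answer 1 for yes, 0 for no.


Strings: "fgjpdi", "jgpdfi"
Sorted first:  dfgijp
Sorted second: dfgijp
Sorted forms match => anagrams

1


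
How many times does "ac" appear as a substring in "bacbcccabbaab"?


Searching for "ac" in "bacbcccabbaab"
Scanning each position:
  Position 0: "ba" => no
  Position 1: "ac" => MATCH
  Position 2: "cb" => no
  Position 3: "bc" => no
  Position 4: "cc" => no
  Position 5: "cc" => no
  Position 6: "ca" => no
  Position 7: "ab" => no
  Position 8: "bb" => no
  Position 9: "ba" => no
  Position 10: "aa" => no
  Position 11: "ab" => no
Total occurrences: 1

1


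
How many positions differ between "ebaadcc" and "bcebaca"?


Comparing "ebaadcc" and "bcebaca" position by position:
  Position 0: 'e' vs 'b' => DIFFER
  Position 1: 'b' vs 'c' => DIFFER
  Position 2: 'a' vs 'e' => DIFFER
  Position 3: 'a' vs 'b' => DIFFER
  Position 4: 'd' vs 'a' => DIFFER
  Position 5: 'c' vs 'c' => same
  Position 6: 'c' vs 'a' => DIFFER
Positions that differ: 6

6


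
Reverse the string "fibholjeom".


Input: fibholjeom
Reading characters right to left:
  Position 9: 'm'
  Position 8: 'o'
  Position 7: 'e'
  Position 6: 'j'
  Position 5: 'l'
  Position 4: 'o'
  Position 3: 'h'
  Position 2: 'b'
  Position 1: 'i'
  Position 0: 'f'
Reversed: moejlohbif

moejlohbif


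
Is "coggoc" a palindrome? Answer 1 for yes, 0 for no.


Input: coggoc
Reversed: coggoc
  Compare pos 0 ('c') with pos 5 ('c'): match
  Compare pos 1 ('o') with pos 4 ('o'): match
  Compare pos 2 ('g') with pos 3 ('g'): match
Result: palindrome

1


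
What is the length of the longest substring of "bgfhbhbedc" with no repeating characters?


Input: "bgfhbhbedc"
Sliding window (track last position of each char):
  Position 0 ('b'): window [0,0] length 1 -- new best
  Position 1 ('g'): window [0,1] length 2 -- new best
  Position 2 ('f'): window [0,2] length 3 -- new best
  Position 3 ('h'): window [0,3] length 4 -- new best
  Position 4 ('b'): repeat (last at 0), move window start to 1
  Position 4 ('b'): window [1,4] length 4
  Position 5 ('h'): repeat (last at 3), move window start to 4
  Position 5 ('h'): window [4,5] length 2
  Position 6 ('b'): repeat (last at 4), move window start to 5
  Position 6 ('b'): window [5,6] length 2
  Position 7 ('e'): window [5,7] length 3
  Position 8 ('d'): window [5,8] length 4
  Position 9 ('c'): window [5,9] length 5 -- new best
Longest substring with no repeats: "hbedc" with length 5

5


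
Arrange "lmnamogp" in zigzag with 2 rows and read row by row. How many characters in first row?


Zigzag "lmnamogp" into 2 rows:
Placing characters:
  'l' => row 0
  'm' => row 1
  'n' => row 0
  'a' => row 1
  'm' => row 0
  'o' => row 1
  'g' => row 0
  'p' => row 1
Rows:
  Row 0: "lnmg"
  Row 1: "maop"
First row length: 4

4


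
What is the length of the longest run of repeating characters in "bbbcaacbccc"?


Input: "bbbcaacbccc"
Scanning for longest run:
  Position 1 ('b'): continues run of 'b', length=2
  Position 2 ('b'): continues run of 'b', length=3
  Position 3 ('c'): new char, reset run to 1
  Position 4 ('a'): new char, reset run to 1
  Position 5 ('a'): continues run of 'a', length=2
  Position 6 ('c'): new char, reset run to 1
  Position 7 ('b'): new char, reset run to 1
  Position 8 ('c'): new char, reset run to 1
  Position 9 ('c'): continues run of 'c', length=2
  Position 10 ('c'): continues run of 'c', length=3
Longest run: 'b' with length 3

3


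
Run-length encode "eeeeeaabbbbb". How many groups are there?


Input: eeeeeaabbbbb
Scanning for consecutive runs:
  Group 1: 'e' x 5 (positions 0-4)
  Group 2: 'a' x 2 (positions 5-6)
  Group 3: 'b' x 5 (positions 7-11)
Total groups: 3

3


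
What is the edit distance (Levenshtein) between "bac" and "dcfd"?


Computing edit distance: "bac" -> "dcfd"
DP table:
           d    c    f    d
      0    1    2    3    4
  b   1    1    2    3    4
  a   2    2    2    3    4
  c   3    3    2    3    4
Edit distance = dp[3][4] = 4

4


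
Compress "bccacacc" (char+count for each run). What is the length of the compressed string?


Input: bccacacc
Runs:
  'b' x 1 => "b1"
  'c' x 2 => "c2"
  'a' x 1 => "a1"
  'c' x 1 => "c1"
  'a' x 1 => "a1"
  'c' x 2 => "c2"
Compressed: "b1c2a1c1a1c2"
Compressed length: 12

12


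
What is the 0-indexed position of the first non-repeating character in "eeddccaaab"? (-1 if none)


Input: eeddccaaab
Character frequencies:
  'a': 3
  'b': 1
  'c': 2
  'd': 2
  'e': 2
Scanning left to right for freq == 1:
  Position 0 ('e'): freq=2, skip
  Position 1 ('e'): freq=2, skip
  Position 2 ('d'): freq=2, skip
  Position 3 ('d'): freq=2, skip
  Position 4 ('c'): freq=2, skip
  Position 5 ('c'): freq=2, skip
  Position 6 ('a'): freq=3, skip
  Position 7 ('a'): freq=3, skip
  Position 8 ('a'): freq=3, skip
  Position 9 ('b'): unique! => answer = 9

9


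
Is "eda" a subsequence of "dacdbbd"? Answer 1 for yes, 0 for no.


Check if "eda" is a subsequence of "dacdbbd"
Greedy scan:
  Position 0 ('d'): no match needed
  Position 1 ('a'): no match needed
  Position 2 ('c'): no match needed
  Position 3 ('d'): no match needed
  Position 4 ('b'): no match needed
  Position 5 ('b'): no match needed
  Position 6 ('d'): no match needed
Only matched 0/3 characters => not a subsequence

0


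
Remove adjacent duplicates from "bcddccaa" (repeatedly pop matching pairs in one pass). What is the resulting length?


Input: bcddccaa
Stack-based adjacent duplicate removal:
  Read 'b': push. Stack: b
  Read 'c': push. Stack: bc
  Read 'd': push. Stack: bcd
  Read 'd': matches stack top 'd' => pop. Stack: bc
  Read 'c': matches stack top 'c' => pop. Stack: b
  Read 'c': push. Stack: bc
  Read 'a': push. Stack: bca
  Read 'a': matches stack top 'a' => pop. Stack: bc
Final stack: "bc" (length 2)

2


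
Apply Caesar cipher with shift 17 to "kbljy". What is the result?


Caesar cipher: shift "kbljy" by 17
  'k' (pos 10) + 17 = pos 1 = 'b'
  'b' (pos 1) + 17 = pos 18 = 's'
  'l' (pos 11) + 17 = pos 2 = 'c'
  'j' (pos 9) + 17 = pos 0 = 'a'
  'y' (pos 24) + 17 = pos 15 = 'p'
Result: bscap

bscap


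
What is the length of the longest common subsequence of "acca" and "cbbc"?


LCS of "acca" and "cbbc"
DP table:
           c    b    b    c
      0    0    0    0    0
  a   0    0    0    0    0
  c   0    1    1    1    1
  c   0    1    1    1    2
  a   0    1    1    1    2
LCS length = dp[4][4] = 2

2


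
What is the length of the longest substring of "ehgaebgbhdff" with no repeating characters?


Input: "ehgaebgbhdff"
Sliding window (track last position of each char):
  Position 0 ('e'): window [0,0] length 1 -- new best
  Position 1 ('h'): window [0,1] length 2 -- new best
  Position 2 ('g'): window [0,2] length 3 -- new best
  Position 3 ('a'): window [0,3] length 4 -- new best
  Position 4 ('e'): repeat (last at 0), move window start to 1
  Position 4 ('e'): window [1,4] length 4
  Position 5 ('b'): window [1,5] length 5 -- new best
  Position 6 ('g'): repeat (last at 2), move window start to 3
  Position 6 ('g'): window [3,6] length 4
  Position 7 ('b'): repeat (last at 5), move window start to 6
  Position 7 ('b'): window [6,7] length 2
  Position 8 ('h'): window [6,8] length 3
  Position 9 ('d'): window [6,9] length 4
  Position 10 ('f'): window [6,10] length 5
  Position 11 ('f'): repeat (last at 10), move window start to 11
  Position 11 ('f'): window [11,11] length 1
Longest substring with no repeats: "hgaeb" with length 5

5


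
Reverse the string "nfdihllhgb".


Input: nfdihllhgb
Reading characters right to left:
  Position 9: 'b'
  Position 8: 'g'
  Position 7: 'h'
  Position 6: 'l'
  Position 5: 'l'
  Position 4: 'h'
  Position 3: 'i'
  Position 2: 'd'
  Position 1: 'f'
  Position 0: 'n'
Reversed: bghllhidfn

bghllhidfn


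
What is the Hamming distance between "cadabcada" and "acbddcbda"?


Comparing "cadabcada" and "acbddcbda" position by position:
  Position 0: 'c' vs 'a' => differ
  Position 1: 'a' vs 'c' => differ
  Position 2: 'd' vs 'b' => differ
  Position 3: 'a' vs 'd' => differ
  Position 4: 'b' vs 'd' => differ
  Position 5: 'c' vs 'c' => same
  Position 6: 'a' vs 'b' => differ
  Position 7: 'd' vs 'd' => same
  Position 8: 'a' vs 'a' => same
Total differences (Hamming distance): 6

6


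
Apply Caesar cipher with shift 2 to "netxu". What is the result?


Caesar cipher: shift "netxu" by 2
  'n' (pos 13) + 2 = pos 15 = 'p'
  'e' (pos 4) + 2 = pos 6 = 'g'
  't' (pos 19) + 2 = pos 21 = 'v'
  'x' (pos 23) + 2 = pos 25 = 'z'
  'u' (pos 20) + 2 = pos 22 = 'w'
Result: pgvzw

pgvzw


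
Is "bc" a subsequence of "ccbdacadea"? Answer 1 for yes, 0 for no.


Check if "bc" is a subsequence of "ccbdacadea"
Greedy scan:
  Position 0 ('c'): no match needed
  Position 1 ('c'): no match needed
  Position 2 ('b'): matches sub[0] = 'b'
  Position 3 ('d'): no match needed
  Position 4 ('a'): no match needed
  Position 5 ('c'): matches sub[1] = 'c'
  Position 6 ('a'): no match needed
  Position 7 ('d'): no match needed
  Position 8 ('e'): no match needed
  Position 9 ('a'): no match needed
All 2 characters matched => is a subsequence

1


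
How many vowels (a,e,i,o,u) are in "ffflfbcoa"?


Input: ffflfbcoa
Checking each character:
  'f' at position 0: consonant
  'f' at position 1: consonant
  'f' at position 2: consonant
  'l' at position 3: consonant
  'f' at position 4: consonant
  'b' at position 5: consonant
  'c' at position 6: consonant
  'o' at position 7: vowel (running total: 1)
  'a' at position 8: vowel (running total: 2)
Total vowels: 2

2


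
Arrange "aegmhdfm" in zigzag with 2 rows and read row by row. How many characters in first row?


Zigzag "aegmhdfm" into 2 rows:
Placing characters:
  'a' => row 0
  'e' => row 1
  'g' => row 0
  'm' => row 1
  'h' => row 0
  'd' => row 1
  'f' => row 0
  'm' => row 1
Rows:
  Row 0: "aghf"
  Row 1: "emdm"
First row length: 4

4


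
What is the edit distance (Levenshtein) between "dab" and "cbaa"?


Computing edit distance: "dab" -> "cbaa"
DP table:
           c    b    a    a
      0    1    2    3    4
  d   1    1    2    3    4
  a   2    2    2    2    3
  b   3    3    2    3    3
Edit distance = dp[3][4] = 3

3


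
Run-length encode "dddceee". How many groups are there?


Input: dddceee
Scanning for consecutive runs:
  Group 1: 'd' x 3 (positions 0-2)
  Group 2: 'c' x 1 (positions 3-3)
  Group 3: 'e' x 3 (positions 4-6)
Total groups: 3

3


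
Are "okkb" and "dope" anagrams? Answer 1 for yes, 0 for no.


Strings: "okkb", "dope"
Sorted first:  bkko
Sorted second: deop
Differ at position 0: 'b' vs 'd' => not anagrams

0


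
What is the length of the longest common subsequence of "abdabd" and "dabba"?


LCS of "abdabd" and "dabba"
DP table:
           d    a    b    b    a
      0    0    0    0    0    0
  a   0    0    1    1    1    1
  b   0    0    1    2    2    2
  d   0    1    1    2    2    2
  a   0    1    2    2    2    3
  b   0    1    2    3    3    3
  d   0    1    2    3    3    3
LCS length = dp[6][5] = 3

3


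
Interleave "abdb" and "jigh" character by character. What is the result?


Interleaving "abdb" and "jigh":
  Position 0: 'a' from first, 'j' from second => "aj"
  Position 1: 'b' from first, 'i' from second => "bi"
  Position 2: 'd' from first, 'g' from second => "dg"
  Position 3: 'b' from first, 'h' from second => "bh"
Result: ajbidgbh

ajbidgbh


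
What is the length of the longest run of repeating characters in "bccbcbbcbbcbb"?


Input: "bccbcbbcbbcbb"
Scanning for longest run:
  Position 1 ('c'): new char, reset run to 1
  Position 2 ('c'): continues run of 'c', length=2
  Position 3 ('b'): new char, reset run to 1
  Position 4 ('c'): new char, reset run to 1
  Position 5 ('b'): new char, reset run to 1
  Position 6 ('b'): continues run of 'b', length=2
  Position 7 ('c'): new char, reset run to 1
  Position 8 ('b'): new char, reset run to 1
  Position 9 ('b'): continues run of 'b', length=2
  Position 10 ('c'): new char, reset run to 1
  Position 11 ('b'): new char, reset run to 1
  Position 12 ('b'): continues run of 'b', length=2
Longest run: 'c' with length 2

2


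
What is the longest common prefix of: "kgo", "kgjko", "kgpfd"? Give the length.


Words: kgo, kgjko, kgpfd
  Position 0: all 'k' => match
  Position 1: all 'g' => match
  Position 2: ('o', 'j', 'p') => mismatch, stop
LCP = "kg" (length 2)

2


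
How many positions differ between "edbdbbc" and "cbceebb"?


Comparing "edbdbbc" and "cbceebb" position by position:
  Position 0: 'e' vs 'c' => DIFFER
  Position 1: 'd' vs 'b' => DIFFER
  Position 2: 'b' vs 'c' => DIFFER
  Position 3: 'd' vs 'e' => DIFFER
  Position 4: 'b' vs 'e' => DIFFER
  Position 5: 'b' vs 'b' => same
  Position 6: 'c' vs 'b' => DIFFER
Positions that differ: 6

6


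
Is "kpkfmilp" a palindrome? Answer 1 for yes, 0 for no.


Input: kpkfmilp
Reversed: plimfkpk
  Compare pos 0 ('k') with pos 7 ('p'): MISMATCH
  Compare pos 1 ('p') with pos 6 ('l'): MISMATCH
  Compare pos 2 ('k') with pos 5 ('i'): MISMATCH
  Compare pos 3 ('f') with pos 4 ('m'): MISMATCH
Result: not a palindrome

0


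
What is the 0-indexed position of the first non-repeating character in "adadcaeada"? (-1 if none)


Input: adadcaeada
Character frequencies:
  'a': 5
  'c': 1
  'd': 3
  'e': 1
Scanning left to right for freq == 1:
  Position 0 ('a'): freq=5, skip
  Position 1 ('d'): freq=3, skip
  Position 2 ('a'): freq=5, skip
  Position 3 ('d'): freq=3, skip
  Position 4 ('c'): unique! => answer = 4

4


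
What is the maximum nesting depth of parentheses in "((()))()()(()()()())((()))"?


Input: "((()))()()(()()()())((()))"
Tracking depth:
  Position 0 '(': depth becomes 1
  Position 1 '(': depth becomes 2
  Position 2 '(': depth becomes 3
  Position 3 ')': depth becomes 2
  Position 4 ')': depth becomes 1
  Position 5 ')': depth becomes 0
  Position 6 '(': depth becomes 1
  Position 7 ')': depth becomes 0
  Position 8 '(': depth becomes 1
  Position 9 ')': depth becomes 0
  Position 10 '(': depth becomes 1
  Position 11 '(': depth becomes 2
  Position 12 ')': depth becomes 1
  Position 13 '(': depth becomes 2
  Position 14 ')': depth becomes 1
  Position 15 '(': depth becomes 2
  Position 16 ')': depth becomes 1
  Position 17 '(': depth becomes 2
  Position 18 ')': depth becomes 1
  Position 19 ')': depth becomes 0
  Position 20 '(': depth becomes 1
  Position 21 '(': depth becomes 2
  Position 22 '(': depth becomes 3
  Position 23 ')': depth becomes 2
  Position 24 ')': depth becomes 1
  Position 25 ')': depth becomes 0
Maximum depth reached: 3

3


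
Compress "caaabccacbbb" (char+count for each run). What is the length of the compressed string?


Input: caaabccacbbb
Runs:
  'c' x 1 => "c1"
  'a' x 3 => "a3"
  'b' x 1 => "b1"
  'c' x 2 => "c2"
  'a' x 1 => "a1"
  'c' x 1 => "c1"
  'b' x 3 => "b3"
Compressed: "c1a3b1c2a1c1b3"
Compressed length: 14

14


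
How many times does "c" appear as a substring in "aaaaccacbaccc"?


Searching for "c" in "aaaaccacbaccc"
Scanning each position:
  Position 0: "a" => no
  Position 1: "a" => no
  Position 2: "a" => no
  Position 3: "a" => no
  Position 4: "c" => MATCH
  Position 5: "c" => MATCH
  Position 6: "a" => no
  Position 7: "c" => MATCH
  Position 8: "b" => no
  Position 9: "a" => no
  Position 10: "c" => MATCH
  Position 11: "c" => MATCH
  Position 12: "c" => MATCH
Total occurrences: 6

6


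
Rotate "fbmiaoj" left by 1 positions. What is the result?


Input: "fbmiaoj", rotate left by 1
First 1 characters: "f"
Remaining characters: "bmiaoj"
Concatenate remaining + first: "bmiaoj" + "f" = "bmiaojf"

bmiaojf


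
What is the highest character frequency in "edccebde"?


Input: edccebde
Character counts:
  'b': 1
  'c': 2
  'd': 2
  'e': 3
Maximum frequency: 3

3


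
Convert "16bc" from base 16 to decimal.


Input: "16bc" in base 16
Positional expansion:
  Digit '1' (value 1) x 16^3 = 4096
  Digit '6' (value 6) x 16^2 = 1536
  Digit 'b' (value 11) x 16^1 = 176
  Digit 'c' (value 12) x 16^0 = 12
Sum = 5820

5820


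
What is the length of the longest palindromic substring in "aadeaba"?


Input: "aadeaba"
Checking substrings for palindromes:
  [4:7] "aba" (len 3) => palindrome
  [0:2] "aa" (len 2) => palindrome
Longest palindromic substring: "aba" with length 3

3


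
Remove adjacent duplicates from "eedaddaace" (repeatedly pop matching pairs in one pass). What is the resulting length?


Input: eedaddaace
Stack-based adjacent duplicate removal:
  Read 'e': push. Stack: e
  Read 'e': matches stack top 'e' => pop. Stack: (empty)
  Read 'd': push. Stack: d
  Read 'a': push. Stack: da
  Read 'd': push. Stack: dad
  Read 'd': matches stack top 'd' => pop. Stack: da
  Read 'a': matches stack top 'a' => pop. Stack: d
  Read 'a': push. Stack: da
  Read 'c': push. Stack: dac
  Read 'e': push. Stack: dace
Final stack: "dace" (length 4)

4


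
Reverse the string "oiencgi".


Input: oiencgi
Reading characters right to left:
  Position 6: 'i'
  Position 5: 'g'
  Position 4: 'c'
  Position 3: 'n'
  Position 2: 'e'
  Position 1: 'i'
  Position 0: 'o'
Reversed: igcneio

igcneio


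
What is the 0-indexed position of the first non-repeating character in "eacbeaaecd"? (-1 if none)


Input: eacbeaaecd
Character frequencies:
  'a': 3
  'b': 1
  'c': 2
  'd': 1
  'e': 3
Scanning left to right for freq == 1:
  Position 0 ('e'): freq=3, skip
  Position 1 ('a'): freq=3, skip
  Position 2 ('c'): freq=2, skip
  Position 3 ('b'): unique! => answer = 3

3


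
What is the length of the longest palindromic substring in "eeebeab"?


Input: "eeebeab"
Checking substrings for palindromes:
  [0:3] "eee" (len 3) => palindrome
  [2:5] "ebe" (len 3) => palindrome
  [0:2] "ee" (len 2) => palindrome
  [1:3] "ee" (len 2) => palindrome
Longest palindromic substring: "eee" with length 3

3


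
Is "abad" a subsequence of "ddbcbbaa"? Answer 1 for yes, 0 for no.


Check if "abad" is a subsequence of "ddbcbbaa"
Greedy scan:
  Position 0 ('d'): no match needed
  Position 1 ('d'): no match needed
  Position 2 ('b'): no match needed
  Position 3 ('c'): no match needed
  Position 4 ('b'): no match needed
  Position 5 ('b'): no match needed
  Position 6 ('a'): matches sub[0] = 'a'
  Position 7 ('a'): no match needed
Only matched 1/4 characters => not a subsequence

0


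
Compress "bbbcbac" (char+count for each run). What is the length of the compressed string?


Input: bbbcbac
Runs:
  'b' x 3 => "b3"
  'c' x 1 => "c1"
  'b' x 1 => "b1"
  'a' x 1 => "a1"
  'c' x 1 => "c1"
Compressed: "b3c1b1a1c1"
Compressed length: 10

10


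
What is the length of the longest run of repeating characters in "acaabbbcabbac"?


Input: "acaabbbcabbac"
Scanning for longest run:
  Position 1 ('c'): new char, reset run to 1
  Position 2 ('a'): new char, reset run to 1
  Position 3 ('a'): continues run of 'a', length=2
  Position 4 ('b'): new char, reset run to 1
  Position 5 ('b'): continues run of 'b', length=2
  Position 6 ('b'): continues run of 'b', length=3
  Position 7 ('c'): new char, reset run to 1
  Position 8 ('a'): new char, reset run to 1
  Position 9 ('b'): new char, reset run to 1
  Position 10 ('b'): continues run of 'b', length=2
  Position 11 ('a'): new char, reset run to 1
  Position 12 ('c'): new char, reset run to 1
Longest run: 'b' with length 3

3


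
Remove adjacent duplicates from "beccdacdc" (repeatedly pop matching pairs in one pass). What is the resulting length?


Input: beccdacdc
Stack-based adjacent duplicate removal:
  Read 'b': push. Stack: b
  Read 'e': push. Stack: be
  Read 'c': push. Stack: bec
  Read 'c': matches stack top 'c' => pop. Stack: be
  Read 'd': push. Stack: bed
  Read 'a': push. Stack: beda
  Read 'c': push. Stack: bedac
  Read 'd': push. Stack: bedacd
  Read 'c': push. Stack: bedacdc
Final stack: "bedacdc" (length 7)

7


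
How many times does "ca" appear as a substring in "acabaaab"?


Searching for "ca" in "acabaaab"
Scanning each position:
  Position 0: "ac" => no
  Position 1: "ca" => MATCH
  Position 2: "ab" => no
  Position 3: "ba" => no
  Position 4: "aa" => no
  Position 5: "aa" => no
  Position 6: "ab" => no
Total occurrences: 1

1


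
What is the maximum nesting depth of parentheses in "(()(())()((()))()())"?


Input: "(()(())()((()))()())"
Tracking depth:
  Position 0 '(': depth becomes 1
  Position 1 '(': depth becomes 2
  Position 2 ')': depth becomes 1
  Position 3 '(': depth becomes 2
  Position 4 '(': depth becomes 3
  Position 5 ')': depth becomes 2
  Position 6 ')': depth becomes 1
  Position 7 '(': depth becomes 2
  Position 8 ')': depth becomes 1
  Position 9 '(': depth becomes 2
  Position 10 '(': depth becomes 3
  Position 11 '(': depth becomes 4
  Position 12 ')': depth becomes 3
  Position 13 ')': depth becomes 2
  Position 14 ')': depth becomes 1
  Position 15 '(': depth becomes 2
  Position 16 ')': depth becomes 1
  Position 17 '(': depth becomes 2
  Position 18 ')': depth becomes 1
  Position 19 ')': depth becomes 0
Maximum depth reached: 4

4


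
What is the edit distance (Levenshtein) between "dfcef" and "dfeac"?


Computing edit distance: "dfcef" -> "dfeac"
DP table:
           d    f    e    a    c
      0    1    2    3    4    5
  d   1    0    1    2    3    4
  f   2    1    0    1    2    3
  c   3    2    1    1    2    2
  e   4    3    2    1    2    3
  f   5    4    3    2    2    3
Edit distance = dp[5][5] = 3

3


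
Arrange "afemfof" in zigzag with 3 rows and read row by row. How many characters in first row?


Zigzag "afemfof" into 3 rows:
Placing characters:
  'a' => row 0
  'f' => row 1
  'e' => row 2
  'm' => row 1
  'f' => row 0
  'o' => row 1
  'f' => row 2
Rows:
  Row 0: "af"
  Row 1: "fmo"
  Row 2: "ef"
First row length: 2

2


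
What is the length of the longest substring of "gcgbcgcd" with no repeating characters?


Input: "gcgbcgcd"
Sliding window (track last position of each char):
  Position 0 ('g'): window [0,0] length 1 -- new best
  Position 1 ('c'): window [0,1] length 2 -- new best
  Position 2 ('g'): repeat (last at 0), move window start to 1
  Position 2 ('g'): window [1,2] length 2
  Position 3 ('b'): window [1,3] length 3 -- new best
  Position 4 ('c'): repeat (last at 1), move window start to 2
  Position 4 ('c'): window [2,4] length 3
  Position 5 ('g'): repeat (last at 2), move window start to 3
  Position 5 ('g'): window [3,5] length 3
  Position 6 ('c'): repeat (last at 4), move window start to 5
  Position 6 ('c'): window [5,6] length 2
  Position 7 ('d'): window [5,7] length 3
Longest substring with no repeats: "cgb" with length 3

3


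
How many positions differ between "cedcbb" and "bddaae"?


Comparing "cedcbb" and "bddaae" position by position:
  Position 0: 'c' vs 'b' => DIFFER
  Position 1: 'e' vs 'd' => DIFFER
  Position 2: 'd' vs 'd' => same
  Position 3: 'c' vs 'a' => DIFFER
  Position 4: 'b' vs 'a' => DIFFER
  Position 5: 'b' vs 'e' => DIFFER
Positions that differ: 5

5


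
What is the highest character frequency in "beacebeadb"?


Input: beacebeadb
Character counts:
  'a': 2
  'b': 3
  'c': 1
  'd': 1
  'e': 3
Maximum frequency: 3

3


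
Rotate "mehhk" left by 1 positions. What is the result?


Input: "mehhk", rotate left by 1
First 1 characters: "m"
Remaining characters: "ehhk"
Concatenate remaining + first: "ehhk" + "m" = "ehhkm"

ehhkm


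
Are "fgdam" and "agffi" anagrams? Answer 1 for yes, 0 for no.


Strings: "fgdam", "agffi"
Sorted first:  adfgm
Sorted second: affgi
Differ at position 1: 'd' vs 'f' => not anagrams

0


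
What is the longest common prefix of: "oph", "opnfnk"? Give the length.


Words: oph, opnfnk
  Position 0: all 'o' => match
  Position 1: all 'p' => match
  Position 2: ('h', 'n') => mismatch, stop
LCP = "op" (length 2)

2
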